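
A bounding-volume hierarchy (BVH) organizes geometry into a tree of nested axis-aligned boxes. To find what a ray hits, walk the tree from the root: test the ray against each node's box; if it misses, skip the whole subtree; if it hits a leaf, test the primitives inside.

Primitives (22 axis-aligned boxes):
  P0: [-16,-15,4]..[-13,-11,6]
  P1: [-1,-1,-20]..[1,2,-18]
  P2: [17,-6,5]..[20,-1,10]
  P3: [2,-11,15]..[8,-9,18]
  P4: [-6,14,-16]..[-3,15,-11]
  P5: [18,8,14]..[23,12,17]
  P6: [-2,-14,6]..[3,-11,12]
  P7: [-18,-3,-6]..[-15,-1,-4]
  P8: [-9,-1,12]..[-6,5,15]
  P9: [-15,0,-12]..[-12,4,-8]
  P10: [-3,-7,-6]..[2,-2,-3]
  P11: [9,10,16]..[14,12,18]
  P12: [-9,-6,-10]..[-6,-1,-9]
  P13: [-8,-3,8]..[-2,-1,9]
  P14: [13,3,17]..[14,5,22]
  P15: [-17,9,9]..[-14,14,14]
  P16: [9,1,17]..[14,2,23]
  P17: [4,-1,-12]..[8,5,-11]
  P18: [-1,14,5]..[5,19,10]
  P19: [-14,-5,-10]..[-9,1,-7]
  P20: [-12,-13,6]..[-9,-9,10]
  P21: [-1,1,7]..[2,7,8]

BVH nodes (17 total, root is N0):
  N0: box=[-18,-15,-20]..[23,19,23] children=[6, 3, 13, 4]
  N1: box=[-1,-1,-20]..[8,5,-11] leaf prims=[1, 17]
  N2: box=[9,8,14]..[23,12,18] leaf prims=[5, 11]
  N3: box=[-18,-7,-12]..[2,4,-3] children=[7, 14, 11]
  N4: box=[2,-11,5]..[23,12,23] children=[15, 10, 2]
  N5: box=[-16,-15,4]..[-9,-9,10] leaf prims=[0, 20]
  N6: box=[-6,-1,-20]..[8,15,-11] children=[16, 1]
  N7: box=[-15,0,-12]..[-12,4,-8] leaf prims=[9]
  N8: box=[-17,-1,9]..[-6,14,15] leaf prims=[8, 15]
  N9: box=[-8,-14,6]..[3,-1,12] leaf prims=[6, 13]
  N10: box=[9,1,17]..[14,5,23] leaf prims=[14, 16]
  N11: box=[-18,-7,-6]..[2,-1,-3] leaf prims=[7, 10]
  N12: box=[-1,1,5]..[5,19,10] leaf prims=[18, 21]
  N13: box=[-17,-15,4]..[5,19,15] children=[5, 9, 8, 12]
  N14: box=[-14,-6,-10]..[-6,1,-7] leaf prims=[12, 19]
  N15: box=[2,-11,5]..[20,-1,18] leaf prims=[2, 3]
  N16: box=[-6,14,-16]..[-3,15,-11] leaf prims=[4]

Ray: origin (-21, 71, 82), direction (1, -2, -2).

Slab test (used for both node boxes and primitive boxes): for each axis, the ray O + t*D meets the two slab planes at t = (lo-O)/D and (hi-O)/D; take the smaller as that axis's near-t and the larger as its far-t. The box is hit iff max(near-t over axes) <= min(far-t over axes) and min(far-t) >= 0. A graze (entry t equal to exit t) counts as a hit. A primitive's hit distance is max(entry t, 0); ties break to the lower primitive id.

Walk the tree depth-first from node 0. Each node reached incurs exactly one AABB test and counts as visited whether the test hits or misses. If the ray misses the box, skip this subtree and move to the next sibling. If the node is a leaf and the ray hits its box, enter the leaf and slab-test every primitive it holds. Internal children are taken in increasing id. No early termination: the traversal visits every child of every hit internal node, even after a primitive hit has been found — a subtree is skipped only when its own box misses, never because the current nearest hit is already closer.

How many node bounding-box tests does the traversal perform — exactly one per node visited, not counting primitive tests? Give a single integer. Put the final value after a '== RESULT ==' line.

Trace the traversal:
N0 x:[3,44] y:[26,43] z:[59/2,51] -> hit [59/2,43], descend [3, 4, 6, 13]
  N3 x:[3,23] y:[67/2,39] z:[85/2,47] -> miss, prune
  N4 x:[23,44] y:[59/2,41] z:[59/2,77/2] -> hit [59/2,77/2], descend [2, 10, 15]
    N2 x:[30,44] y:[59/2,63/2] z:[32,34] -> miss, prune
    N10 x:[30,35] y:[33,35] z:[59/2,65/2] -> miss, prune
    N15 x:[23,41] y:[36,41] z:[32,77/2] -> hit [36,77/2] leaf, test {P2@t=38, P3(miss)}
  N6 x:[15,29] y:[28,36] z:[93/2,51] -> miss, prune
  N13 x:[4,26] y:[26,43] z:[67/2,39] -> miss, prune

8 AABB tests over nodes [0, 3, 4, 2, 10, 15, 6, 13]; 1 leaf entered; closest P2.

== RESULT ==
8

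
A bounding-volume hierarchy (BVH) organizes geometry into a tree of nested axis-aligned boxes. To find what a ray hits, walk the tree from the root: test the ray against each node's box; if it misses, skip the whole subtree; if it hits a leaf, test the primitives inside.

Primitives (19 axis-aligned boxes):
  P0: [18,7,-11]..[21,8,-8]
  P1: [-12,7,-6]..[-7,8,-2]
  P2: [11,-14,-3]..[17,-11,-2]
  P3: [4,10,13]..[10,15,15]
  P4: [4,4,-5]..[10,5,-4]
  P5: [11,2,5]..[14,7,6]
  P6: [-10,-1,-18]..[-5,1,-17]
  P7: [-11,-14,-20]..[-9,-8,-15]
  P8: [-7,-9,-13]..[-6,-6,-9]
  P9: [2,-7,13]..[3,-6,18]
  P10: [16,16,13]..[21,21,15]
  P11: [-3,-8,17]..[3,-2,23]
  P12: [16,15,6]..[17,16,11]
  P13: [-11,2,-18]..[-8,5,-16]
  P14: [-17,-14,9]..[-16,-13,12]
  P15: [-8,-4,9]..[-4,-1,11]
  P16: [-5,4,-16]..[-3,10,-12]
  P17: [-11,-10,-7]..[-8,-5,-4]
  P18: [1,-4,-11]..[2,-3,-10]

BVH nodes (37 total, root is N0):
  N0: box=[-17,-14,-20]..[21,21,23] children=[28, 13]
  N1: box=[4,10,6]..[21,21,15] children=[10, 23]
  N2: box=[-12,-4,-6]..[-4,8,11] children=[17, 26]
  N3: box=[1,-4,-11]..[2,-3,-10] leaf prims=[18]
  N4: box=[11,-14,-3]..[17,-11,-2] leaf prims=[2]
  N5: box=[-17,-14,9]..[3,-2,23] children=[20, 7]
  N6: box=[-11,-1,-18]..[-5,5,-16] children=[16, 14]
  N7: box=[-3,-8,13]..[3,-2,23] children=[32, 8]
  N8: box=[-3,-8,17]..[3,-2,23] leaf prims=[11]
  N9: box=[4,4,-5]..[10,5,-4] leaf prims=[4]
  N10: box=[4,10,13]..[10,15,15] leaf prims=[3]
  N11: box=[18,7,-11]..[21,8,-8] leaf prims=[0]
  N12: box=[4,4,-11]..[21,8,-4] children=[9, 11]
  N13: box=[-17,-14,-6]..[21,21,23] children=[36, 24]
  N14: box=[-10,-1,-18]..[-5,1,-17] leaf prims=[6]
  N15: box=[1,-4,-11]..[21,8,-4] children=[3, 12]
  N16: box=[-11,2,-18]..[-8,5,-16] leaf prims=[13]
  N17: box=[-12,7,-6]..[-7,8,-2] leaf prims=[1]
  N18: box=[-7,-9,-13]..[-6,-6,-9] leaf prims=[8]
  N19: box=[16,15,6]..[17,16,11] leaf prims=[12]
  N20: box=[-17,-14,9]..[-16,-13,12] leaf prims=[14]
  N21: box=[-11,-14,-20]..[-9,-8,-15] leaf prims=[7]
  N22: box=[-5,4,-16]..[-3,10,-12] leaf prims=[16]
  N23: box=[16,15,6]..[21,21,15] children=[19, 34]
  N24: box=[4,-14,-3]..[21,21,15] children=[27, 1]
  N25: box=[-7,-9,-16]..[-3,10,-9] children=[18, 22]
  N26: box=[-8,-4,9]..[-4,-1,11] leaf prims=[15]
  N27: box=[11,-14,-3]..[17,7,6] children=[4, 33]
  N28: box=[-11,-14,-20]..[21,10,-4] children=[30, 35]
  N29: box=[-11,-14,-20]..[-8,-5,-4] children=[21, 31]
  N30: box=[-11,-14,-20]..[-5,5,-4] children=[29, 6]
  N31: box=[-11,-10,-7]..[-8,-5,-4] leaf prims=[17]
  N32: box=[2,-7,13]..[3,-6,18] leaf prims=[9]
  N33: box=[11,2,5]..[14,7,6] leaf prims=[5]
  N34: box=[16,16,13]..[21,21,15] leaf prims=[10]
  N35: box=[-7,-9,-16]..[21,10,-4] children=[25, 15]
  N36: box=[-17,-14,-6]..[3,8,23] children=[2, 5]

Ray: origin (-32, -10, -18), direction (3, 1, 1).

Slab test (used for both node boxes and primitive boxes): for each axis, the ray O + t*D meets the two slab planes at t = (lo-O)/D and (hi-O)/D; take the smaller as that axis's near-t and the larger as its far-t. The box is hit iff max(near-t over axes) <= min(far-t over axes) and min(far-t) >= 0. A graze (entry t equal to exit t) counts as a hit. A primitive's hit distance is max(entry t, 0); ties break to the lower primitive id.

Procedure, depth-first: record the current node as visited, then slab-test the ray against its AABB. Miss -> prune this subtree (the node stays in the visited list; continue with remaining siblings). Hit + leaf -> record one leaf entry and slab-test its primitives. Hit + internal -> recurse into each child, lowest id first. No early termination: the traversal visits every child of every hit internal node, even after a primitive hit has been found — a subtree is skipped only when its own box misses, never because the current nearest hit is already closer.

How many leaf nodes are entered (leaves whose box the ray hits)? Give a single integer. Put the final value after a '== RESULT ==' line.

Walk:
N0 x:[5,53/3] y:[-4,31] z:[-2,41] -> hit [5,53/3], descend [13, 28]
  N13 x:[5,53/3] y:[-4,31] z:[12,41] -> hit [12,53/3], descend [24, 36]
    N24 x:[12,53/3] y:[-4,31] z:[15,33] -> hit [15,53/3], descend [1, 27]
      N1 x:[12,53/3] y:[20,31] z:[24,33] -> miss, prune
      N27 x:[43/3,49/3] y:[-4,17] z:[15,24] -> hit [15,49/3], descend [4, 33]
        N4 x:[43/3,49/3] y:[-4,-1] z:[15,16] -> miss, prune
        N33 x:[43/3,46/3] y:[12,17] z:[23,24] -> miss, prune
    N36 x:[5,35/3] y:[-4,18] z:[12,41] -> miss, prune
  N28 x:[7,53/3] y:[-4,20] z:[-2,14] -> hit [7,14], descend [30, 35]
    N30 x:[7,9] y:[-4,15] z:[-2,14] -> hit [7,9], descend [6, 29]
      N6 x:[7,9] y:[9,15] z:[0,2] -> miss, prune
      N29 x:[7,8] y:[-4,5] z:[-2,14] -> miss, prune
    N35 x:[25/3,53/3] y:[1,20] z:[2,14] -> hit [25/3,14], descend [15, 25]
      N15 x:[11,53/3] y:[6,18] z:[7,14] -> hit [11,14], descend [3, 12]
        N3 x:[11,34/3] y:[6,7] z:[7,8] -> miss, prune
        N12 x:[12,53/3] y:[14,18] z:[7,14] -> hit [14,14], descend [9, 11]
          N9 x:[12,14] y:[14,15] z:[13,14] -> hit [14,14] leaf, test {P4@t=14}
          N11 x:[50/3,53/3] y:[17,18] z:[7,10] -> miss, prune
      N25 x:[25/3,29/3] y:[1,20] z:[2,9] -> hit [25/3,9], descend [18, 22]
        N18 x:[25/3,26/3] y:[1,4] z:[5,9] -> miss, prune
        N22 x:[9,29/3] y:[14,20] z:[2,6] -> miss, prune

21 AABB tests over nodes [0, 13, 24, 1, 27, 4, 33, 36, 28, 30, 6, 29, 35, 15, 3, 12, 9, 11, 25, 18, 22]; 1 leaf entered; closest P4.

== RESULT ==
1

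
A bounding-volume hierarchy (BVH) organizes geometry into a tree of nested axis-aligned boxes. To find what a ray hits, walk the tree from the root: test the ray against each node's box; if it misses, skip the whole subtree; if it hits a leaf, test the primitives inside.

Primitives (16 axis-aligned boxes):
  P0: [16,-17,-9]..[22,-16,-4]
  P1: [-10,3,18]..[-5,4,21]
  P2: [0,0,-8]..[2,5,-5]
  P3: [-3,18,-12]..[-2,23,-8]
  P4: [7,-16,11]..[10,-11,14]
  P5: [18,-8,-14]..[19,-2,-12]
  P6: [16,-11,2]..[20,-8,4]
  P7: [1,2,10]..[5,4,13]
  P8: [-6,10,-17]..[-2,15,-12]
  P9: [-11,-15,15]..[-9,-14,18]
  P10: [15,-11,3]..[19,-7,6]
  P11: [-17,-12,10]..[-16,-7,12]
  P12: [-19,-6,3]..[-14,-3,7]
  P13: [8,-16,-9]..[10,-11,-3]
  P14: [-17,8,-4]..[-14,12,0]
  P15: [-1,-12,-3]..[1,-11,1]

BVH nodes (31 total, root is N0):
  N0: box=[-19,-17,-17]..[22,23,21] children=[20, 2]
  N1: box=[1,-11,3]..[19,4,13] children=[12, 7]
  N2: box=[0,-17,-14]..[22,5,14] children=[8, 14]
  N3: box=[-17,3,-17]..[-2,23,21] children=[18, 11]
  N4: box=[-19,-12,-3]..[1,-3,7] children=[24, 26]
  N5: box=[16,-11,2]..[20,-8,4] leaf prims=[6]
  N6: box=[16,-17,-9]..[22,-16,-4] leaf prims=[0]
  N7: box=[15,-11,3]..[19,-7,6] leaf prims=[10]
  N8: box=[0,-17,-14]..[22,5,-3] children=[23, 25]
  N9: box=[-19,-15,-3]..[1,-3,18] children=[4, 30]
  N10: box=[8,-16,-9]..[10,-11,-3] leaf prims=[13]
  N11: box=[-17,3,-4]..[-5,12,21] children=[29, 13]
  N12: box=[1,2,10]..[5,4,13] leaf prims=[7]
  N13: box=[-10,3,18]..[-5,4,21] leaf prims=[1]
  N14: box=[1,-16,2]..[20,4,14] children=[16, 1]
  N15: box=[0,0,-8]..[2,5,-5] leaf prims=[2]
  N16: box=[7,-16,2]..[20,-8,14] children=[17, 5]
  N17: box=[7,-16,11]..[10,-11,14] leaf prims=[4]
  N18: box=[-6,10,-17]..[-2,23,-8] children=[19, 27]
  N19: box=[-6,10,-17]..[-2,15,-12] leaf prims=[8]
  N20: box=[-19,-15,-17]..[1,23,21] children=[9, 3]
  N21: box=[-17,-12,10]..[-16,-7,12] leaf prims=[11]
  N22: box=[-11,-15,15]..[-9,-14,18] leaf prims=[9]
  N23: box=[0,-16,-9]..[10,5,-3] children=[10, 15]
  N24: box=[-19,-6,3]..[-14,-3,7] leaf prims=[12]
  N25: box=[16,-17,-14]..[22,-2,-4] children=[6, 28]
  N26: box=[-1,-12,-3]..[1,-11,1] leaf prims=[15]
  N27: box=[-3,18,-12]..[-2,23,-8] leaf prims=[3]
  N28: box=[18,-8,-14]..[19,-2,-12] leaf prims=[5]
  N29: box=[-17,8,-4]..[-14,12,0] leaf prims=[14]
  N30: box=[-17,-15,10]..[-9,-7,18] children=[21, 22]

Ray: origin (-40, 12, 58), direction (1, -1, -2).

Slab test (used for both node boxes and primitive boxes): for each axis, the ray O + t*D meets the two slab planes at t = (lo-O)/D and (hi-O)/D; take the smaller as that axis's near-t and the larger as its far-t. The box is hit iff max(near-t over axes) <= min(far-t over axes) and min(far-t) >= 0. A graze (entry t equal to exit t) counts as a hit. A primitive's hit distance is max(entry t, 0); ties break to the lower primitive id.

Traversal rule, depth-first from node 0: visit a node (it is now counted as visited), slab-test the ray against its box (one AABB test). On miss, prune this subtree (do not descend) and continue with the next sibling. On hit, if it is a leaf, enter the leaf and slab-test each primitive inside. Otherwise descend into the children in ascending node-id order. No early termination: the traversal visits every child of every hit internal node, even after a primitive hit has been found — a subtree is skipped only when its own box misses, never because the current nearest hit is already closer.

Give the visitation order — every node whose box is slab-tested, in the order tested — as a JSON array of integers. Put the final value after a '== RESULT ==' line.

Traverse from the root:
N0 x:[21,62] y:[-11,29] z:[37/2,75/2] -> hit [21,29], descend [2, 20]
  N2 x:[40,62] y:[7,29] z:[22,36] -> miss, prune
  N20 x:[21,41] y:[-11,27] z:[37/2,75/2] -> hit [21,27], descend [3, 9]
    N3 x:[23,38] y:[-11,9] z:[37/2,75/2] -> miss, prune
    N9 x:[21,41] y:[15,27] z:[20,61/2] -> hit [21,27], descend [4, 30]
      N4 x:[21,41] y:[15,24] z:[51/2,61/2] -> miss, prune
      N30 x:[23,31] y:[19,27] z:[20,24] -> hit [23,24], descend [21, 22]
        N21 x:[23,24] y:[19,24] z:[23,24] -> hit [23,24] leaf, test {P11@t=23}
        N22 x:[29,31] y:[26,27] z:[20,43/2] -> miss, prune

9 AABB tests over nodes [0, 2, 20, 3, 9, 4, 30, 21, 22]; 1 leaf entered; closest P11.

== RESULT ==
[0, 2, 20, 3, 9, 4, 30, 21, 22]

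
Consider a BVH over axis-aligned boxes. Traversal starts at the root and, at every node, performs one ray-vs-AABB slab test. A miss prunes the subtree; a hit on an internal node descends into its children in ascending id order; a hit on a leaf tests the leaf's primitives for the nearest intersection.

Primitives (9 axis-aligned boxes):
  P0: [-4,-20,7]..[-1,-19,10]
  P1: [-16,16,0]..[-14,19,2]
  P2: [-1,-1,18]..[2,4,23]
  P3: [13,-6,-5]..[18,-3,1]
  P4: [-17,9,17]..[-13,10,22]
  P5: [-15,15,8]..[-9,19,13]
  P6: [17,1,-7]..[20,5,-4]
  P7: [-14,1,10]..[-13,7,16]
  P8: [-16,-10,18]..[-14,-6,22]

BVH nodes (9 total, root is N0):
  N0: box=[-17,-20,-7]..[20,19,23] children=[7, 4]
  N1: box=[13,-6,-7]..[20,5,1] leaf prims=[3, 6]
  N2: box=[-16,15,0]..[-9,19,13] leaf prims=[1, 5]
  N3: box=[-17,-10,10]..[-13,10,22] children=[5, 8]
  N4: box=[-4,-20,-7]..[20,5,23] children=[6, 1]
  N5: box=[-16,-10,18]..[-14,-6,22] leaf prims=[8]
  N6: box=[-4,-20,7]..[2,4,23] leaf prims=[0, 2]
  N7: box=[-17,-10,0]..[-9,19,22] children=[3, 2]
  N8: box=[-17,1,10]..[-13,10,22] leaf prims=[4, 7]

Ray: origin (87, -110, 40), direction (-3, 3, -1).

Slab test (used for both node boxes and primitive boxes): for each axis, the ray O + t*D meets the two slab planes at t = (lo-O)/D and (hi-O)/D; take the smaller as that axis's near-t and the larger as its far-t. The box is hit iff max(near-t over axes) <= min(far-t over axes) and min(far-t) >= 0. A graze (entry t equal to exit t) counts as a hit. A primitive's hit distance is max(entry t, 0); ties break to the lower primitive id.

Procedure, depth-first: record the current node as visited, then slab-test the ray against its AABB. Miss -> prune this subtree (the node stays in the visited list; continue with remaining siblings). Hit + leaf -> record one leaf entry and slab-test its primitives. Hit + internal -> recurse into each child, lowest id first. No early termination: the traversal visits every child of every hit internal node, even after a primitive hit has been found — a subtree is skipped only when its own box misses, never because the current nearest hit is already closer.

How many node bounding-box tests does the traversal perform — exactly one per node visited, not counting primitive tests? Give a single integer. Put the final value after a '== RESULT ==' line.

Walk:
N0 x:[67/3,104/3] y:[30,43] z:[17,47] -> hit [30,104/3], descend [4, 7]
  N4 x:[67/3,91/3] y:[30,115/3] z:[17,47] -> hit [30,91/3], descend [1, 6]
    N1 x:[67/3,74/3] y:[104/3,115/3] z:[39,47] -> miss, prune
    N6 x:[85/3,91/3] y:[30,38] z:[17,33] -> hit [30,91/3] leaf, test {P0@t=30, P2(miss)}
  N7 x:[32,104/3] y:[100/3,43] z:[18,40] -> hit [100/3,104/3], descend [2, 3]
    N2 x:[32,103/3] y:[125/3,43] z:[27,40] -> miss, prune
    N3 x:[100/3,104/3] y:[100/3,40] z:[18,30] -> miss, prune

7 AABB tests over nodes [0, 4, 1, 6, 7, 2, 3]; 1 leaf entered; closest P0.

== RESULT ==
7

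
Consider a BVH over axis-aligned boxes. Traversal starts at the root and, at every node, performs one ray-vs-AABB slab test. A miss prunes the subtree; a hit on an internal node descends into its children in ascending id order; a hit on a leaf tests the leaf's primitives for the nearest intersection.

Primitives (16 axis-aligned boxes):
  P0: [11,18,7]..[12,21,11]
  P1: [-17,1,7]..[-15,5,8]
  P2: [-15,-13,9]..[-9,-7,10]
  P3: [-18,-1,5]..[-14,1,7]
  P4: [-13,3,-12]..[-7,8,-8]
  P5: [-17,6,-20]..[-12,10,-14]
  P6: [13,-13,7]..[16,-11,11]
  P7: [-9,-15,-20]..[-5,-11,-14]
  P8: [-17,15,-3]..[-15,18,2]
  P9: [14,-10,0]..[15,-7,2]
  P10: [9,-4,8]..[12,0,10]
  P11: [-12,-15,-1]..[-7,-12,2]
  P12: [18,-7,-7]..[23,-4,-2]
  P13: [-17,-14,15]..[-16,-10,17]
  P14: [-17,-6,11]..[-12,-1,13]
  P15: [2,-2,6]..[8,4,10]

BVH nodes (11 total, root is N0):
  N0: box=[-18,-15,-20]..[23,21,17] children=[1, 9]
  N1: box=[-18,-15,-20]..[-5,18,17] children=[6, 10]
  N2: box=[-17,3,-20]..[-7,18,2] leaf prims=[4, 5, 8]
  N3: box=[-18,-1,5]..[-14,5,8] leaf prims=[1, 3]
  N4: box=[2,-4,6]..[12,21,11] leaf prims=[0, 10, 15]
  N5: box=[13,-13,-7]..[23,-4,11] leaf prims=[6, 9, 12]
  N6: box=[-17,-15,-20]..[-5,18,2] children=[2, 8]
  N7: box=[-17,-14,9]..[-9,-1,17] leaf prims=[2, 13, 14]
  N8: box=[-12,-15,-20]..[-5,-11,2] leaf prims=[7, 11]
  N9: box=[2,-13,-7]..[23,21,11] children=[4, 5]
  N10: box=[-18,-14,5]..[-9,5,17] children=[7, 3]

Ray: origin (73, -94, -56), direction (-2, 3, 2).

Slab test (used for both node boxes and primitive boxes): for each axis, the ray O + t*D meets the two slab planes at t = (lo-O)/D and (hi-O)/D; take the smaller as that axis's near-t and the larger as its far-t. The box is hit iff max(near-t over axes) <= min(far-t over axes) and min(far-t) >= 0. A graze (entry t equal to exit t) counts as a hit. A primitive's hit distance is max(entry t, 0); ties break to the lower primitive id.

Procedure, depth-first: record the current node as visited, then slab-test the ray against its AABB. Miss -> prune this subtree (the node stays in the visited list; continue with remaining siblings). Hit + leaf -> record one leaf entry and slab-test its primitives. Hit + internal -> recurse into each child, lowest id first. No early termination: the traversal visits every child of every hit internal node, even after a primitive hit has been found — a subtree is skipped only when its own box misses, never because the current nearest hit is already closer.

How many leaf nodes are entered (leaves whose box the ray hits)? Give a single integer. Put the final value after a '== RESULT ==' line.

Traverse from the root:
N0 x:[25,91/2] y:[79/3,115/3] z:[18,73/2] -> hit [79/3,73/2], descend [1, 9]
  N1 x:[39,91/2] y:[79/3,112/3] z:[18,73/2] -> miss, prune
  N9 x:[25,71/2] y:[27,115/3] z:[49/2,67/2] -> hit [27,67/2], descend [4, 5]
    N4 x:[61/2,71/2] y:[30,115/3] z:[31,67/2] -> hit [31,67/2] leaf, test {P0(miss), P10(miss), P15@t=65/2}
    N5 x:[25,30] y:[27,30] z:[49/2,67/2] -> hit [27,30] leaf, test {P6(miss), P9@t=29, P12(miss)}

Summary -> nodes [0, 1, 9, 4, 5]; box-tests=5; leaf-entries=2; first=P9

== RESULT ==
2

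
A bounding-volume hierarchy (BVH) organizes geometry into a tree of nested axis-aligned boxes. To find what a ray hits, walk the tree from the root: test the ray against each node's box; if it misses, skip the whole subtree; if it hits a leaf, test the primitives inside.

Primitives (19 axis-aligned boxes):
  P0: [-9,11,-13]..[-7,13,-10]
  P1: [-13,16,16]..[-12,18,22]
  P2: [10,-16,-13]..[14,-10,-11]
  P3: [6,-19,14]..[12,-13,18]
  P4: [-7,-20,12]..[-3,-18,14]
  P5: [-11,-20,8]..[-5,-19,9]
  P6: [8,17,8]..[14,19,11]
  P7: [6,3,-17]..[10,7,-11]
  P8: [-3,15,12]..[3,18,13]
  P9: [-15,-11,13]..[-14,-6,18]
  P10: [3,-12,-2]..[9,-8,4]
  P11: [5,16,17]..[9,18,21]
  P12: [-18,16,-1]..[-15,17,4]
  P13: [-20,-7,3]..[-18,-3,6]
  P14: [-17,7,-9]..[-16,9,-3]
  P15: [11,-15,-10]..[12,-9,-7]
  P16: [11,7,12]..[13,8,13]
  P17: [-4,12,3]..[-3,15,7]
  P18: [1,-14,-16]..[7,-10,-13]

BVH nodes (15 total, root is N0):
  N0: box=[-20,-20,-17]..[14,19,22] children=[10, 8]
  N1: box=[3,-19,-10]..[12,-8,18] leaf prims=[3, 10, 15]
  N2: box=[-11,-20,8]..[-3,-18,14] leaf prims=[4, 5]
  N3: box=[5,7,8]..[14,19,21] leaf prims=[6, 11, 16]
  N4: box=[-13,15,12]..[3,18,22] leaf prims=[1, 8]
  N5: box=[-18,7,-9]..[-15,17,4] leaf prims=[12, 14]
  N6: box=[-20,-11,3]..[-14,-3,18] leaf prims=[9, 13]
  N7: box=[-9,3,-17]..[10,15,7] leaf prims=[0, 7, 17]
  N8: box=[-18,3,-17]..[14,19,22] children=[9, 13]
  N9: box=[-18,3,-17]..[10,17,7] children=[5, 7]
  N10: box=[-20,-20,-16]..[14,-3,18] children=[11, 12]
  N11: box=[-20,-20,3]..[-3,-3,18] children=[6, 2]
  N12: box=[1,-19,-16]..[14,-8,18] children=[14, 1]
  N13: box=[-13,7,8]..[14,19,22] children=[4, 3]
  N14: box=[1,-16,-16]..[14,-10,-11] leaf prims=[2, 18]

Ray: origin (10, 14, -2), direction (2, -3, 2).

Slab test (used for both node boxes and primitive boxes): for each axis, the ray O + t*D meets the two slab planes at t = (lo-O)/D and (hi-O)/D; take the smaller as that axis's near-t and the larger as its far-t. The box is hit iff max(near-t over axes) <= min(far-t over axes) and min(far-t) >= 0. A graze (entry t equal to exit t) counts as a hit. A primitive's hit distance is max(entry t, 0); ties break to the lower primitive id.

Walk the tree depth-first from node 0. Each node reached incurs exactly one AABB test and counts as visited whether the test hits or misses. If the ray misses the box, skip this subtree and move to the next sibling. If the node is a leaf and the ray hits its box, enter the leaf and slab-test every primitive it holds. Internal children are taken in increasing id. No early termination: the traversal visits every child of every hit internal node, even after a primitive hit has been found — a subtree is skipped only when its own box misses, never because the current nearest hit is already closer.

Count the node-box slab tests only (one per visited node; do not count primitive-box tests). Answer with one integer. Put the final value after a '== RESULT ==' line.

Trace the traversal:
N0 x:[-15,2] y:[-5/3,34/3] z:[-15/2,12] -> hit [-5/3,2], descend [8, 10]
  N8 x:[-14,2] y:[-5/3,11/3] z:[-15/2,12] -> hit [-5/3,2], descend [9, 13]
    N9 x:[-14,0] y:[-1,11/3] z:[-15/2,9/2] -> hit [-1,0], descend [5, 7]
      N5 x:[-14,-25/2] y:[-1,7/3] z:[-7/2,3] -> miss, prune
      N7 x:[-19/2,0] y:[-1/3,11/3] z:[-15/2,9/2] -> hit [-1/3,0] leaf, test {P0(miss), P7(miss), P17(miss)}
    N13 x:[-23/2,2] y:[-5/3,7/3] z:[5,12] -> miss, prune
  N10 x:[-15,2] y:[17/3,34/3] z:[-7,10] -> miss, prune

Summary -> nodes [0, 8, 9, 5, 7, 13, 10]; box-tests=7; leaf-entries=1; first=miss

== RESULT ==
7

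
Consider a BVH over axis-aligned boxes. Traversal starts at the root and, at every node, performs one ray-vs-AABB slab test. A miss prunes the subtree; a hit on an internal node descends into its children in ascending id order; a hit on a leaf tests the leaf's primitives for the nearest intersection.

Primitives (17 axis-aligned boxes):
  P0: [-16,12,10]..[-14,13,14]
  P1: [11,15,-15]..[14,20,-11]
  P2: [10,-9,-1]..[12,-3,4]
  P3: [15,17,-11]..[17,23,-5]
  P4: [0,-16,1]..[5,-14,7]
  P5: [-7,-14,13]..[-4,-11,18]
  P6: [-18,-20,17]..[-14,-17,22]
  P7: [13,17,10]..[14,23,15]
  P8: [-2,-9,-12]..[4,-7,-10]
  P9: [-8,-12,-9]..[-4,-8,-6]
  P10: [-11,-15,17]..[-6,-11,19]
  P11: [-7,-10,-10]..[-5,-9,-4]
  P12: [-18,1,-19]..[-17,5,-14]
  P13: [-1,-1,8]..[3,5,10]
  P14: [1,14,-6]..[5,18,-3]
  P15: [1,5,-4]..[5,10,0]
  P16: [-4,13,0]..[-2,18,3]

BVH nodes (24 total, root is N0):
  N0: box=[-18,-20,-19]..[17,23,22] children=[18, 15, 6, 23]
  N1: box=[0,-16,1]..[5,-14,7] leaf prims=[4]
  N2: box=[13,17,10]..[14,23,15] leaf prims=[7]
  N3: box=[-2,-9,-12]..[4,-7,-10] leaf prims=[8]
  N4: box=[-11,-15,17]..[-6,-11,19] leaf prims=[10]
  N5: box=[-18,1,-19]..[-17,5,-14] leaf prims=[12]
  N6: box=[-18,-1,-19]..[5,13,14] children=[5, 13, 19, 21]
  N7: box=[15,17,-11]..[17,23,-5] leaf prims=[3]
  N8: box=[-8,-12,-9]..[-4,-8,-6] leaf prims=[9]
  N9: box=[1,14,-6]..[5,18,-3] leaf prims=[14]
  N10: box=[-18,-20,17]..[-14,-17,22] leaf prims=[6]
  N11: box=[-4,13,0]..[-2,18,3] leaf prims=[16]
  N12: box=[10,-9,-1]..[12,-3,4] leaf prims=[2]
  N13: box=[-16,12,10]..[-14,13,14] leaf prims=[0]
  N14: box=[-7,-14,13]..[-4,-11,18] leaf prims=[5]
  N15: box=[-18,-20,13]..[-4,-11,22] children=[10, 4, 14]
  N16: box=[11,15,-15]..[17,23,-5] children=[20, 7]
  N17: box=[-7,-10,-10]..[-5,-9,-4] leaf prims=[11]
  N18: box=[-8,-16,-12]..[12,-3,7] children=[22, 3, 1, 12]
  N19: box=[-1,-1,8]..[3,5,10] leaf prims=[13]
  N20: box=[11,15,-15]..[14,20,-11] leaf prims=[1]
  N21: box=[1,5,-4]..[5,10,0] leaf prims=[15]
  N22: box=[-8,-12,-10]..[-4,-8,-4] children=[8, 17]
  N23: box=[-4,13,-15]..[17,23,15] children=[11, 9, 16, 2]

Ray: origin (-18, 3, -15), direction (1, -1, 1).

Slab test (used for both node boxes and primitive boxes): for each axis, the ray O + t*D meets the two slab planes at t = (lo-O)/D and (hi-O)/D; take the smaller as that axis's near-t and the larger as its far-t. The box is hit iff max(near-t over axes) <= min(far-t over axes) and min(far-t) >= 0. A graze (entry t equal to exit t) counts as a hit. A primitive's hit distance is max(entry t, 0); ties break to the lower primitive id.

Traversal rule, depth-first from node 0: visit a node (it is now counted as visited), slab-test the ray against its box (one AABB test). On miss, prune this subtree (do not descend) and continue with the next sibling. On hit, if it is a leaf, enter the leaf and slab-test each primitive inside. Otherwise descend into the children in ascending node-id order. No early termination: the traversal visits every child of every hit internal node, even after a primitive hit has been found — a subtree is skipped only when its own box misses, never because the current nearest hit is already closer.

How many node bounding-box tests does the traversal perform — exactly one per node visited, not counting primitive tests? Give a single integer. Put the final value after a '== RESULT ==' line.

Traverse from the root:
N0 x:[0,35] y:[-20,23] z:[-4,37] -> hit [0,23], descend [6, 15, 18, 23]
  N6 x:[0,23] y:[-10,4] z:[-4,29] -> hit [0,4], descend [5, 13, 19, 21]
    N5 x:[0,1] y:[-2,2] z:[-4,1] -> hit [0,1] leaf, test {P12@t=0}
    N13 x:[2,4] y:[-10,-9] z:[25,29] -> miss, prune
    N19 x:[17,21] y:[-2,4] z:[23,25] -> miss, prune
    N21 x:[19,23] y:[-7,-2] z:[11,15] -> miss, prune
  N15 x:[0,14] y:[14,23] z:[28,37] -> miss, prune
  N18 x:[10,30] y:[6,19] z:[3,22] -> hit [10,19], descend [1, 3, 12, 22]
    N1 x:[18,23] y:[17,19] z:[16,22] -> hit [18,19] leaf, test {P4@t=18}
    N3 x:[16,22] y:[10,12] z:[3,5] -> miss, prune
    N12 x:[28,30] y:[6,12] z:[14,19] -> miss, prune
    N22 x:[10,14] y:[11,15] z:[5,11] -> hit [11,11], descend [8, 17]
      N8 x:[10,14] y:[11,15] z:[6,9] -> miss, prune
      N17 x:[11,13] y:[12,13] z:[5,11] -> miss, prune
  N23 x:[14,35] y:[-20,-10] z:[0,30] -> miss, prune

Summary -> nodes [0, 6, 5, 13, 19, 21, 15, 18, 1, 3, 12, 22, 8, 17, 23]; box-tests=15; leaf-entries=2; first=P12

== RESULT ==
15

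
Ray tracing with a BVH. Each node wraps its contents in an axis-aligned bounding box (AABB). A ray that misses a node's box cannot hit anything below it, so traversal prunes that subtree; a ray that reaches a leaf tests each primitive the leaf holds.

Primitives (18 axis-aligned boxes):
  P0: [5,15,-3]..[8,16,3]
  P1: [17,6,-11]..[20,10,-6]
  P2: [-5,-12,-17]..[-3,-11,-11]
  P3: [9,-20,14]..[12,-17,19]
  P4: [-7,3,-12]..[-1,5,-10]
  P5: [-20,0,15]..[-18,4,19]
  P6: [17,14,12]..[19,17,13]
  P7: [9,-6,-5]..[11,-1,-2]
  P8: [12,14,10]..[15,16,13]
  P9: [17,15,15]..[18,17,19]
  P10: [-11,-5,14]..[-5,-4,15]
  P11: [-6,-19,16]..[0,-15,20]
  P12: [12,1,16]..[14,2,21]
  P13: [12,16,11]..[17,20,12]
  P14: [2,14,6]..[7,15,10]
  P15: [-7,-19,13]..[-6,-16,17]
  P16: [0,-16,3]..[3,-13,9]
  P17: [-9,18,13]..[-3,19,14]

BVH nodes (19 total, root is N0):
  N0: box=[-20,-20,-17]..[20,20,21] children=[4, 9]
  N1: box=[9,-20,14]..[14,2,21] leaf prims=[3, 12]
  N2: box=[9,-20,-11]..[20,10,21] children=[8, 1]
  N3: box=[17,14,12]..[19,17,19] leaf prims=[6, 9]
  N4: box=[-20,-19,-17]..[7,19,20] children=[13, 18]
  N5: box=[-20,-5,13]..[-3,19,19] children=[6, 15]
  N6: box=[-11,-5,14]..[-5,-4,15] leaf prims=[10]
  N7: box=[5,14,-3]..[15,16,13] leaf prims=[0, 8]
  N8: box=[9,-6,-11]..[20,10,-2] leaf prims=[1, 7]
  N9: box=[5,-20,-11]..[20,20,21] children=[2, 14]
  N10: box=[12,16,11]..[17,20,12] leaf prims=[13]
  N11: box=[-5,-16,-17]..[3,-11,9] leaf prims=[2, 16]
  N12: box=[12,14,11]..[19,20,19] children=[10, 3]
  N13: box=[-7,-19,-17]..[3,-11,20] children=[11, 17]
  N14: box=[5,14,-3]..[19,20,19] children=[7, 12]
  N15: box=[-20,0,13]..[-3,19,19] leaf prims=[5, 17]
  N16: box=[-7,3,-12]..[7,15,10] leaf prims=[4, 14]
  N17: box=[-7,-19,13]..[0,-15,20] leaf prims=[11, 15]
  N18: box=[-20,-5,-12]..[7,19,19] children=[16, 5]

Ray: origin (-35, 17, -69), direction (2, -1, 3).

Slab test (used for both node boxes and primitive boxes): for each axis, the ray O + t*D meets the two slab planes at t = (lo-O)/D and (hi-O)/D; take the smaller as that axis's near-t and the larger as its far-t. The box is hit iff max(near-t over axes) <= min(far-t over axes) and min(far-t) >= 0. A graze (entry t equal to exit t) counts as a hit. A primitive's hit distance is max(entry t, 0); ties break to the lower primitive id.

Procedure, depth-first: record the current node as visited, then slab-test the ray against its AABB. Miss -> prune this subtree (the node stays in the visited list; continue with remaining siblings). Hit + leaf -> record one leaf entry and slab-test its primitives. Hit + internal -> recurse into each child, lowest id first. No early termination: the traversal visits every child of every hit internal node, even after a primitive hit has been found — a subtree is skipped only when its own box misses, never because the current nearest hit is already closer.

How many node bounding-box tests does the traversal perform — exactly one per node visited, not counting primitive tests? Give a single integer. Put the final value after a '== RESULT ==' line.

Traverse from the root:
N0 x:[15/2,55/2] y:[-3,37] z:[52/3,30] -> hit [52/3,55/2], descend [4, 9]
  N4 x:[15/2,21] y:[-2,36] z:[52/3,89/3] -> hit [52/3,21], descend [13, 18]
    N13 x:[14,19] y:[28,36] z:[52/3,89/3] -> miss, prune
    N18 x:[15/2,21] y:[-2,22] z:[19,88/3] -> hit [19,21], descend [5, 16]
      N5 x:[15/2,16] y:[-2,22] z:[82/3,88/3] -> miss, prune
      N16 x:[14,21] y:[2,14] z:[19,79/3] -> miss, prune
  N9 x:[20,55/2] y:[-3,37] z:[58/3,30] -> hit [20,55/2], descend [2, 14]
    N2 x:[22,55/2] y:[7,37] z:[58/3,30] -> hit [22,55/2], descend [1, 8]
      N1 x:[22,49/2] y:[15,37] z:[83/3,30] -> miss, prune
      N8 x:[22,55/2] y:[7,23] z:[58/3,67/3] -> hit [22,67/3] leaf, test {P1(miss), P7@t=22}
    N14 x:[20,27] y:[-3,3] z:[22,88/3] -> miss, prune

Visited [0, 4, 13, 18, 5, 16, 9, 2, 1, 8, 14]. Tests: 11 box, 1 leaf. Nearest: P7.

== RESULT ==
11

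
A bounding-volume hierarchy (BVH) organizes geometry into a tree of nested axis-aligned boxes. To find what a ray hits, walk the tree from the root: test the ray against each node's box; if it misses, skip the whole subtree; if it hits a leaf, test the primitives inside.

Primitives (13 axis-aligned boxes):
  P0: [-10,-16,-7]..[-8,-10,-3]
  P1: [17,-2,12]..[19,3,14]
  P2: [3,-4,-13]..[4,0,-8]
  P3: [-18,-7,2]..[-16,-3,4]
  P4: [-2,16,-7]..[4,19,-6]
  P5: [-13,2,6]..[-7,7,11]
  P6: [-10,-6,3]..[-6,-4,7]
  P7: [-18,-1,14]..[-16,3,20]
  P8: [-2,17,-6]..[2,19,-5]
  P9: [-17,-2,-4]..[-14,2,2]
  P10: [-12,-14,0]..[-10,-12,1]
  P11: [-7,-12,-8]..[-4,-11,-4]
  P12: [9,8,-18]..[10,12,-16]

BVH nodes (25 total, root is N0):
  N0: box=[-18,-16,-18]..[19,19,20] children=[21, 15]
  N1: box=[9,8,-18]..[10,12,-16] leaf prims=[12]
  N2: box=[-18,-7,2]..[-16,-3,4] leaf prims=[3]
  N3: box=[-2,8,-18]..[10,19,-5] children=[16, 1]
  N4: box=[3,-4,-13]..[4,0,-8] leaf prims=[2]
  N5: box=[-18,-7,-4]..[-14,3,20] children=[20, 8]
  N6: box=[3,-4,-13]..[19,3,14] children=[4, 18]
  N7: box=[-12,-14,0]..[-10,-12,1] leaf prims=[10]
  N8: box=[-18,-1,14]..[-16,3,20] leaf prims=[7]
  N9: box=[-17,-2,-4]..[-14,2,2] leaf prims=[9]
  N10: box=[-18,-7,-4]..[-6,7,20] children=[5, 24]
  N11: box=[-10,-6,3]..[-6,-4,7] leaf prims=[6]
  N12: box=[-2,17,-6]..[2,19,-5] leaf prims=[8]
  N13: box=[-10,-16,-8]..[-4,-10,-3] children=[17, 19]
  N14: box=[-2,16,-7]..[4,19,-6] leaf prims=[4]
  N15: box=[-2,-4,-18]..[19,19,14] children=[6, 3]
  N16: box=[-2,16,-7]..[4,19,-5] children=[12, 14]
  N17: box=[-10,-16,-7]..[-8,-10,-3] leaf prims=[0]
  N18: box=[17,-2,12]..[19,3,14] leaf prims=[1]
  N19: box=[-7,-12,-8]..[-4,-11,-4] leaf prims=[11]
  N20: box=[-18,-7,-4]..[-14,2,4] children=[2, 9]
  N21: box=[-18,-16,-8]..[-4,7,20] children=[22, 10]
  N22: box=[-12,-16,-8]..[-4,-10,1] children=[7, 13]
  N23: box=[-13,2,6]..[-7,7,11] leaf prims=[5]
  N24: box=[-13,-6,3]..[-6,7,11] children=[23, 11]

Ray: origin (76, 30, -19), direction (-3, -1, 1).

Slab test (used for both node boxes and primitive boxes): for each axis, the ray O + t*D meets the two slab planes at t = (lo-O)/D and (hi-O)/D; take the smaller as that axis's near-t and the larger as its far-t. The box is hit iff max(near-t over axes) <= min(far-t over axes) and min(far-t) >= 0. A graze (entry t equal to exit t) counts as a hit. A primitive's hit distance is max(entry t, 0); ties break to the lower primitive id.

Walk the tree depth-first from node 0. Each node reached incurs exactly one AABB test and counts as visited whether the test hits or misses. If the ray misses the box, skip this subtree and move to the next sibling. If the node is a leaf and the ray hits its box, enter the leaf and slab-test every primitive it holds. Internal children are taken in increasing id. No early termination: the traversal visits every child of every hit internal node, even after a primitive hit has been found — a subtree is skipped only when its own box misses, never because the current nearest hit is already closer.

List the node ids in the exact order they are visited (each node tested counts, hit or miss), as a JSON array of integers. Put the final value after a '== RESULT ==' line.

Walk:
N0 x:[19,94/3] y:[11,46] z:[1,39] -> hit [19,94/3], descend [15, 21]
  N15 x:[19,26] y:[11,34] z:[1,33] -> hit [19,26], descend [3, 6]
    N3 x:[22,26] y:[11,22] z:[1,14] -> miss, prune
    N6 x:[19,73/3] y:[27,34] z:[6,33] -> miss, prune
  N21 x:[80/3,94/3] y:[23,46] z:[11,39] -> hit [80/3,94/3], descend [10, 22]
    N10 x:[82/3,94/3] y:[23,37] z:[15,39] -> hit [82/3,94/3], descend [5, 24]
      N5 x:[30,94/3] y:[27,37] z:[15,39] -> hit [30,94/3], descend [8, 20]
        N8 x:[92/3,94/3] y:[27,31] z:[33,39] -> miss, prune
        N20 x:[30,94/3] y:[28,37] z:[15,23] -> miss, prune
      N24 x:[82/3,89/3] y:[23,36] z:[22,30] -> hit [82/3,89/3], descend [11, 23]
        N11 x:[82/3,86/3] y:[34,36] z:[22,26] -> miss, prune
        N23 x:[83/3,89/3] y:[23,28] z:[25,30] -> hit [83/3,28] leaf, test {P5@t=83/3}
    N22 x:[80/3,88/3] y:[40,46] z:[11,20] -> miss, prune

13 AABB tests over nodes [0, 15, 3, 6, 21, 10, 5, 8, 20, 24, 11, 23, 22]; 1 leaf entered; closest P5.

== RESULT ==
[0, 15, 3, 6, 21, 10, 5, 8, 20, 24, 11, 23, 22]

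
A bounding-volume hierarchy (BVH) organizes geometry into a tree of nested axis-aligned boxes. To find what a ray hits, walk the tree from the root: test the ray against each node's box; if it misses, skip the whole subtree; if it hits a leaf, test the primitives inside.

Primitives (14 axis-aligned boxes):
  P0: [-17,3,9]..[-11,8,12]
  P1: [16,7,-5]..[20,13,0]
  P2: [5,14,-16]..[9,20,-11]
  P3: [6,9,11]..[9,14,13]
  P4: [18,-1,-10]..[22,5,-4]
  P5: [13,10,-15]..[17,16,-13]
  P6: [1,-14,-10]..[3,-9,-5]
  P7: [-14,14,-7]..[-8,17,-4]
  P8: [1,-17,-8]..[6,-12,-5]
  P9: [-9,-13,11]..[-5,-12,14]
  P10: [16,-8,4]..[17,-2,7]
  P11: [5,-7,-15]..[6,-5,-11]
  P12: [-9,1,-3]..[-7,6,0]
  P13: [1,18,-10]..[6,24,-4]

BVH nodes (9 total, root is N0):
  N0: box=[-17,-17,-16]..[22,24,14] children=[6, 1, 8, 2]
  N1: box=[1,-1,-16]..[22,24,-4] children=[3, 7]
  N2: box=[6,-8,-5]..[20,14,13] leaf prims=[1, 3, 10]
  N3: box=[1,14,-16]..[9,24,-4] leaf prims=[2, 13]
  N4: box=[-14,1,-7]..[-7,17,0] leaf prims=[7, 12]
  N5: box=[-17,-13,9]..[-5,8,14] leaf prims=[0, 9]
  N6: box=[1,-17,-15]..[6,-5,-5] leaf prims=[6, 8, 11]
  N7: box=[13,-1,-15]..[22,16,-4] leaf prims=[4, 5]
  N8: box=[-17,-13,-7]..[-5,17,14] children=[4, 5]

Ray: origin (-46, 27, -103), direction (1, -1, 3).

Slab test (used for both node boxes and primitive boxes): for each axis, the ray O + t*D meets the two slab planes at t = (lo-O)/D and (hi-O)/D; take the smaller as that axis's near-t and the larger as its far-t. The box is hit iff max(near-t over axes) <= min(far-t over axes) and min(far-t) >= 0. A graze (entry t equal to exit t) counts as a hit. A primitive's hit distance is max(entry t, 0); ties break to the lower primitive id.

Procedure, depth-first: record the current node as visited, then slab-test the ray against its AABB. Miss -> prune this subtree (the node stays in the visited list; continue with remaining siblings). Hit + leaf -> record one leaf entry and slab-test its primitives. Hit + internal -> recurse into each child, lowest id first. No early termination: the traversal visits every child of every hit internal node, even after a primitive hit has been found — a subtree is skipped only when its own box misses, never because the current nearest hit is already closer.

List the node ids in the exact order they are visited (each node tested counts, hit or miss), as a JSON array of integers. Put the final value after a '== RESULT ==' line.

Walk:
N0 x:[29,68] y:[3,44] z:[29,39] -> hit [29,39], descend [1, 2, 6, 8]
  N1 x:[47,68] y:[3,28] z:[29,33] -> miss, prune
  N2 x:[52,66] y:[13,35] z:[98/3,116/3] -> miss, prune
  N6 x:[47,52] y:[32,44] z:[88/3,98/3] -> miss, prune
  N8 x:[29,41] y:[10,40] z:[32,39] -> hit [32,39], descend [4, 5]
    N4 x:[32,39] y:[10,26] z:[32,103/3] -> miss, prune
    N5 x:[29,41] y:[19,40] z:[112/3,39] -> hit [112/3,39] leaf, test {P0(miss), P9@t=39}

order=[0, 1, 2, 6, 8, 4, 5]  |boxes|=7  |leaves|=1  hit=P9

== RESULT ==
[0, 1, 2, 6, 8, 4, 5]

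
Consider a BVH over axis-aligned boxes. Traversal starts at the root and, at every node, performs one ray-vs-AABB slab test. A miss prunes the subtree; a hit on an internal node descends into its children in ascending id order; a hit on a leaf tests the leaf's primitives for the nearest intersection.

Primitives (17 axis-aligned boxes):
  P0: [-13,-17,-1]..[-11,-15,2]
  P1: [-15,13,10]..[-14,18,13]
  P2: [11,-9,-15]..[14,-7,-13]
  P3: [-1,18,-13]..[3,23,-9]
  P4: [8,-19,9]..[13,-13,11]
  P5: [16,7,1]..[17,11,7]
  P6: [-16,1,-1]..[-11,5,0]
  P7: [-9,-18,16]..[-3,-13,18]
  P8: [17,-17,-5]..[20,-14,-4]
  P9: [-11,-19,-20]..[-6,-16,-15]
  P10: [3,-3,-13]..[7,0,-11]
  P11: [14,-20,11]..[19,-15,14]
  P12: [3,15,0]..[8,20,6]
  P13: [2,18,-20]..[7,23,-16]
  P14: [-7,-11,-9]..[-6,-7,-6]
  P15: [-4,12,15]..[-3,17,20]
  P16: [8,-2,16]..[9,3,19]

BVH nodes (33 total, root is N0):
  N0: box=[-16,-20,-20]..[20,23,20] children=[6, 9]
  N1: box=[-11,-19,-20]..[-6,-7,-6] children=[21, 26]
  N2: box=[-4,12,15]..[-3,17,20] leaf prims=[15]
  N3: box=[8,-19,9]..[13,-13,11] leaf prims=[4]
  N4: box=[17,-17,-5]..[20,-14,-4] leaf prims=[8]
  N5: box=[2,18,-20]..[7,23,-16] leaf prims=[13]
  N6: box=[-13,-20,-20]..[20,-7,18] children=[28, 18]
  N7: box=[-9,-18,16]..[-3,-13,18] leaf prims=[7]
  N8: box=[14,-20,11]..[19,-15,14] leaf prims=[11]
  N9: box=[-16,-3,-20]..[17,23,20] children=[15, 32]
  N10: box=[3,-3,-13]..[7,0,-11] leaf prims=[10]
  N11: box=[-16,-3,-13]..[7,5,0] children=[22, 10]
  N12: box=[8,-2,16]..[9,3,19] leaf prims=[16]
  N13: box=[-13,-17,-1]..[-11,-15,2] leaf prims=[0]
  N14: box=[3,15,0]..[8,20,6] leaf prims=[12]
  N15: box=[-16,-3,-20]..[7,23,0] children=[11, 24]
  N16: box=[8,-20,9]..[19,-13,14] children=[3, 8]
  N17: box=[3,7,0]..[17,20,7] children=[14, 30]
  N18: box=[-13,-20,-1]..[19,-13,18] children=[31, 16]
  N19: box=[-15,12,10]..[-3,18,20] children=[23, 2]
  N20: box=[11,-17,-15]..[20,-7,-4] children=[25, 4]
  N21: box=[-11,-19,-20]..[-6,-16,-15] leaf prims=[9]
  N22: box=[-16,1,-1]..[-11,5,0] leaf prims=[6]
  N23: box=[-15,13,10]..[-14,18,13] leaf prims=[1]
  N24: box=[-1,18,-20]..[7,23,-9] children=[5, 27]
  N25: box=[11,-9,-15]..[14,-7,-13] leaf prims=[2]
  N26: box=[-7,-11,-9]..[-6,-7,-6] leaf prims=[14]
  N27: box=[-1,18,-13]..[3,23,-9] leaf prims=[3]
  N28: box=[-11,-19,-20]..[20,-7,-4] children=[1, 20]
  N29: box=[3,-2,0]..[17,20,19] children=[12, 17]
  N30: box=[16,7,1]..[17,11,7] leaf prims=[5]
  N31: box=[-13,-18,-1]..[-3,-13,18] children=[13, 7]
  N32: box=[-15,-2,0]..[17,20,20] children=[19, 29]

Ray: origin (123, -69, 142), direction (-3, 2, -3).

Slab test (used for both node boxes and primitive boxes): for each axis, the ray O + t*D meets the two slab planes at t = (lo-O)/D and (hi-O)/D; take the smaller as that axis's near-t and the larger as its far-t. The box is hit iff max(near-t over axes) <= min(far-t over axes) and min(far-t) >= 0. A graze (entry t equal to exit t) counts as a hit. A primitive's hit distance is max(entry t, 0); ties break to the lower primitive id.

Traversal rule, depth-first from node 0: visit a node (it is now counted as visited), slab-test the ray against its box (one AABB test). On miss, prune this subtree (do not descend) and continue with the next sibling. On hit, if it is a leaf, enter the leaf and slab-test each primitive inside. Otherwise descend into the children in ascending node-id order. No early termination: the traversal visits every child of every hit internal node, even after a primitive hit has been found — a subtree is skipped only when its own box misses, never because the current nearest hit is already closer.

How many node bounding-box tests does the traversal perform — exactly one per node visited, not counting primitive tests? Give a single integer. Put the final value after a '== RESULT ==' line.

Walk:
N0 x:[103/3,139/3] y:[49/2,46] z:[122/3,54] -> hit [122/3,46], descend [6, 9]
  N6 x:[103/3,136/3] y:[49/2,31] z:[124/3,54] -> miss, prune
  N9 x:[106/3,139/3] y:[33,46] z:[122/3,54] -> hit [122/3,46], descend [15, 32]
    N15 x:[116/3,139/3] y:[33,46] z:[142/3,54] -> miss, prune
    N32 x:[106/3,46] y:[67/2,89/2] z:[122/3,142/3] -> hit [122/3,89/2], descend [19, 29]
      N19 x:[42,46] y:[81/2,87/2] z:[122/3,44] -> hit [42,87/2], descend [2, 23]
        N2 x:[42,127/3] y:[81/2,43] z:[122/3,127/3] -> hit [42,127/3] leaf, test {P15@t=42}
        N23 x:[137/3,46] y:[41,87/2] z:[43,44] -> miss, prune
      N29 x:[106/3,40] y:[67/2,89/2] z:[41,142/3] -> miss, prune

order=[0, 6, 9, 15, 32, 19, 2, 23, 29]  |boxes|=9  |leaves|=1  hit=P15

== RESULT ==
9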